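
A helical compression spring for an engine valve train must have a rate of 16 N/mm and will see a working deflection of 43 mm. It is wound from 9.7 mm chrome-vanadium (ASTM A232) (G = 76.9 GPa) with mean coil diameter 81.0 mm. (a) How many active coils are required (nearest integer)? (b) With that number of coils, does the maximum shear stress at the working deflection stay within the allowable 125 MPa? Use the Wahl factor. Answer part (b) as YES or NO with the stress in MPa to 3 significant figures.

(a) 10 coils; (b) NO, τ_max = 183 MPa

N_a = Gd⁴/(8D³k) = (76.9×10³)(9.7⁴)/(8·81.0³·16) = 10.01 → N_a = 10
Actual rate k = Gd⁴/(8D³·10) = 16.013 N/mm
Working load F = kδ = 16.013·43 = 688.55 N
C = 81.0/9.7 = 8.3505; K_W = (4C−1)/(4C−4)+0.615/C = 1.1757
τ_max = K_W·8FD/(πd³) = 1.1757·155.61 = 182.95 MPa
τ_max > 125 MPa → exceeds allowable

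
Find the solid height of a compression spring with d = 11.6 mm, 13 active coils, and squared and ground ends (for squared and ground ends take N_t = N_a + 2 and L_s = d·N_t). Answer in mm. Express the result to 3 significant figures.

174 mm

squared and ground ends: N_t = N_a + 2 = 13 + 2 = 15
L_s = d·N_t = 11.6 × 15 = 174 mm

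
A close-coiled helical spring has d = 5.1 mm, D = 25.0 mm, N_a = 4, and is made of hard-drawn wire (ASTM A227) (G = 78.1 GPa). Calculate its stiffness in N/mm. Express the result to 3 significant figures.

106 N/mm

k = Gd⁴/(8D³N_a) = (78.1×10³ × 5.1⁴) / (8 × 25.0³ × 4)
  = 5.28362e+07 / 500000 = 105.67 N/mm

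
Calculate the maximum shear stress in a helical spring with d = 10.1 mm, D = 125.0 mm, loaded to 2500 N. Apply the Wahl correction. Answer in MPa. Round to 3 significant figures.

Spring index C = D/d = 125.0/10.1 = 12.3762
K_W = (4C−1)/(4C−4) + 0.615/C = 48.505/45.505 + 0.0497 = 1.1156
τ₀ = 8FD/(πd³) = 8·2500·125.0/(π·10.1³) = 2.5e+06/3236.8 = 772.37 MPa
τ_max = K·τ₀ = 1.1156 × 772.37 = 861.67 MPa

862 MPa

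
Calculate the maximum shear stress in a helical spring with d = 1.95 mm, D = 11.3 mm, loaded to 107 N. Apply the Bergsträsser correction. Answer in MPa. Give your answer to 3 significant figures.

518 MPa

Spring index C = D/d = 11.3/1.95 = 5.7949
K_B = (4C+2)/(4C−3) = 25.179/20.179 = 1.2478
τ₀ = 8FD/(πd³) = 8·107·11.3/(π·1.95³) = 9672.8/23.295 = 415.24 MPa
τ_max = K·τ₀ = 1.2478 × 415.24 = 518.13 MPa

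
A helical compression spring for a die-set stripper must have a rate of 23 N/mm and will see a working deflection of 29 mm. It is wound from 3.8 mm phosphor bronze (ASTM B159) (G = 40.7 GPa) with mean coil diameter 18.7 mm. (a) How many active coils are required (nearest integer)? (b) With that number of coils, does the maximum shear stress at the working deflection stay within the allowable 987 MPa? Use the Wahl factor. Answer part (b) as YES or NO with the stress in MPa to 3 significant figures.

N_a = Gd⁴/(8D³k) = (40.7×10³)(3.8⁴)/(8·18.7³·23) = 7.053 → N_a = 7
Actual rate k = Gd⁴/(8D³·7) = 23.175 N/mm
Working load F = kδ = 23.175·29 = 672.07 N
C = 18.7/3.8 = 4.9211; K_W = (4C−1)/(4C−4)+0.615/C = 1.3162
τ_max = K_W·8FD/(πd³) = 1.3162·583.24 = 767.68 MPa
τ_max ≤ 987 MPa → acceptable

(a) 7 coils; (b) YES, τ_max = 768 MPa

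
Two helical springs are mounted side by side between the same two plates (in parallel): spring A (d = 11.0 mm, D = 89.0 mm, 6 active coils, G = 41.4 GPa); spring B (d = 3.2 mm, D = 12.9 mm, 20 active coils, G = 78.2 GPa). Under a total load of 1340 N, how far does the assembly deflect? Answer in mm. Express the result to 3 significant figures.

32.1 mm

k_A = Gd⁴/(8D³N_a) = (41.4×10³)(11.0⁴)/(8·89.0³·6) = 17.913 N/mm
k_B = Gd⁴/(8D³N_a) = (78.2×10³)(3.2⁴)/(8·12.9³·20) = 23.874 N/mm
Parallel: k_eq = 17.913 + 23.874 = 41.786 N/mm
δ = F/k_eq = 1340/41.786 = 32.068 mm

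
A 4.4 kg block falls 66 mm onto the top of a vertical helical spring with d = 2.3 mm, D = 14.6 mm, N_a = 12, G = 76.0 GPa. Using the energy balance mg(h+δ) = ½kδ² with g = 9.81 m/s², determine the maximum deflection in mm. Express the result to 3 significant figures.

35.0 mm

k = Gd⁴/(8D³N_a) = (76.0×10³)(2.3⁴)/(8·14.6³·12) = 7.1186 N/mm
W = mg = 4.4 × 9.81 = 43.164 N
½kδ² − Wδ − Wh = 0 → δ = (W + √(W² + 2kWh))/k
δ = (43.164 + √(1863.1 + 40559.3))/7.1186 = (43.164 + 205.97)/7.1186 = 34.997 mm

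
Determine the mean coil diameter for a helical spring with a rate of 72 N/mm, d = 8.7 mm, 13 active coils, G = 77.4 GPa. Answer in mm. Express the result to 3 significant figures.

D = (Gd⁴/(8N_a·k))^(1/3) = (77.4×10³·8.7⁴/(8·13·72))^(1/3)
  = (59217.8)^(1/3) = 38.9778 mm

39.0 mm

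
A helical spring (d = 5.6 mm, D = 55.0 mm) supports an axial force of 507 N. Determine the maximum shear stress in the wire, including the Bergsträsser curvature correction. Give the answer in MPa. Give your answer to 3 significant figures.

Spring index C = D/d = 55.0/5.6 = 9.8214
K_B = (4C+2)/(4C−3) = 41.286/36.286 = 1.1378
τ₀ = 8FD/(πd³) = 8·507·55.0/(π·5.6³) = 223080/551.71 = 404.34 MPa
τ_max = K·τ₀ = 1.1378 × 404.34 = 460.06 MPa

460 MPa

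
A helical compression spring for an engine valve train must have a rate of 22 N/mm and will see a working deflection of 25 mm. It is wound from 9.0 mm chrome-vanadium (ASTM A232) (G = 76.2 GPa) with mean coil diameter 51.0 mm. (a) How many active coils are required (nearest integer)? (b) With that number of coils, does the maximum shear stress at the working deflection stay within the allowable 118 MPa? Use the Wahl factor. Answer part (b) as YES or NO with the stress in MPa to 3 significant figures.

N_a = Gd⁴/(8D³k) = (76.2×10³)(9.0⁴)/(8·51.0³·22) = 21.41 → N_a = 21
Actual rate k = Gd⁴/(8D³·21) = 22.434 N/mm
Working load F = kδ = 22.434·25 = 560.85 N
C = 51.0/9.0 = 5.6667; K_W = (4C−1)/(4C−4)+0.615/C = 1.2692
τ_max = K_W·8FD/(πd³) = 1.2692·99.914 = 126.82 MPa
τ_max > 118 MPa → exceeds allowable

(a) 21 coils; (b) NO, τ_max = 127 MPa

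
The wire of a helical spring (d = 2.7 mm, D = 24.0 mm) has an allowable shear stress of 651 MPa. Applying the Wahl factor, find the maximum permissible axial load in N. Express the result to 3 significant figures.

C = D/d = 24.0/2.7 = 8.8889
K_W = (4C−1)/(4C−4) + 0.615/C = 34.556/31.556 + 0.0692 = 1.1643
τ_max = K·8FD/(πd³) → F_max = τ_allow·πd³/(8DK)
F_max = 651·π·2.7³/(8·24.0·1.1643) = 40255/223.54 = 180.08 N

180 N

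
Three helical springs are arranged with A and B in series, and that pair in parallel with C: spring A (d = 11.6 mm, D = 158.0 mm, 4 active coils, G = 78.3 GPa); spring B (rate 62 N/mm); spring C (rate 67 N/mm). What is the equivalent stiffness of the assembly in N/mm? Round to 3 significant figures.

76.5 N/mm

k_A = Gd⁴/(8D³N_a) = (78.3×10³)(11.6⁴)/(8·158.0³·4) = 11.232 N/mm
Springs A,B series: k_AB = 1/(1/11.232+1/62) = 9.5096 N/mm; parallel with C: k_eq = 9.5096+67 = 76.51 N/mm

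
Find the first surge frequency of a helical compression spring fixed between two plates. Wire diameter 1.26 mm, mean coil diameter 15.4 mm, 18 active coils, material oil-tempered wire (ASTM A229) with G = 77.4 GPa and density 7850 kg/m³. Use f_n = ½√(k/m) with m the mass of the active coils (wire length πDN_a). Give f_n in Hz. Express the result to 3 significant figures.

k = Gd⁴/(8D³N_a) = (77.4×10³)(1.26⁴)/(8·15.4³·18) = 0.37094 N/mm = 370.94 N/m
Wire length L = πDN_a = π·15.4·18 = 870.85 mm
m = ρ·(πd²/4)·L = 7850 × 1.2469×10⁻⁶ m² × 0.87085 m = 0.008524 kg
f_n = ½√(k/m) = 0.5·√(370.94/0.008524) = 0.5·√(43517) = 104.3 Hz

104 Hz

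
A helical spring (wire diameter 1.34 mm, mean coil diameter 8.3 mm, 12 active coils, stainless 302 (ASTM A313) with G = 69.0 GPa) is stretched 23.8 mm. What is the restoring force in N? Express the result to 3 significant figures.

k = Gd⁴/(8D³N_a) = (69.0×10³)(1.34⁴)/(8·8.3³·12) = 4.0529 N/mm
F = k·δ = 4.0529 × 23.8 = 96.458 N

96.5 N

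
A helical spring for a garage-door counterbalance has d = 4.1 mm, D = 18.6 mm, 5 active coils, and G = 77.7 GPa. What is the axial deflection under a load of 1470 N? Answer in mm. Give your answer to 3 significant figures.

17.2 mm

k = Gd⁴/(8D³N_a) = (77.7×10³)(4.1⁴)/(8·18.6³·5) = 85.302 N/mm
δ = F/k = 1470 / 85.302 = 17.233 mm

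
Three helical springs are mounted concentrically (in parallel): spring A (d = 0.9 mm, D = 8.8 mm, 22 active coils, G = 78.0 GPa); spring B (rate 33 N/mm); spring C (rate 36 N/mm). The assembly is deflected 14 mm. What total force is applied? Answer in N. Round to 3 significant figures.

k_A = Gd⁴/(8D³N_a) = (78.0×10³)(0.9⁴)/(8·8.8³·22) = 0.42668 N/mm
Parallel: k_eq = 0.42668 + 33 + 36 = 69.427 N/mm
F = k_eq·δ = 69.427·14 = 971.97 N

972 N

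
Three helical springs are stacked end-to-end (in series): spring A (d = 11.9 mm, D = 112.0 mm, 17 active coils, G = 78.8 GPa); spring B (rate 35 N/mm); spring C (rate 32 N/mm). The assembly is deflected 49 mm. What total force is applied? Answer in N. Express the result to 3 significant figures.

k_A = Gd⁴/(8D³N_a) = (78.8×10³)(11.9⁴)/(8·112.0³·17) = 8.2703 N/mm
Series: 1/k_eq = 1/8.2703 + 1/35 + 1/32 = 0.18074; k_eq = 5.5329 N/mm
F = k_eq·δ = 5.5329·49 = 271.11 N

271 N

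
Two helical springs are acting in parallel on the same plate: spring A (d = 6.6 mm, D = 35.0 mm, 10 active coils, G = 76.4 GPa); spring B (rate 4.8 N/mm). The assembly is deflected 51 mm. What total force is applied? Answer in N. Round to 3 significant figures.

k_A = Gd⁴/(8D³N_a) = (76.4×10³)(6.6⁴)/(8·35.0³·10) = 42.264 N/mm
Parallel: k_eq = 42.264 + 4.8 = 47.064 N/mm
F = k_eq·δ = 47.064·51 = 2400.3 N

2400 N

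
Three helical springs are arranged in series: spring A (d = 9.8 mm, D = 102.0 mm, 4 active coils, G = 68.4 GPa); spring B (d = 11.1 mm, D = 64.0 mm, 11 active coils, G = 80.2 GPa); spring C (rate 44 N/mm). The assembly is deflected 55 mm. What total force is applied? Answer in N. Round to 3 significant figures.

576 N

k_A = Gd⁴/(8D³N_a) = (68.4×10³)(9.8⁴)/(8·102.0³·4) = 18.578 N/mm
k_B = Gd⁴/(8D³N_a) = (80.2×10³)(11.1⁴)/(8·64.0³·11) = 52.777 N/mm
Series: 1/k_eq = 1/18.578 + 1/52.777 + 1/44 = 0.095501; k_eq = 10.471 N/mm
F = k_eq·δ = 10.471·55 = 575.91 N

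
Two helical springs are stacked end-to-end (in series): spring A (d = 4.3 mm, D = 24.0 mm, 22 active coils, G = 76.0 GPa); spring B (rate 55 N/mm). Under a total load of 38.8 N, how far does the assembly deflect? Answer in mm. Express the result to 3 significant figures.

k_A = Gd⁴/(8D³N_a) = (76.0×10³)(4.3⁴)/(8·24.0³·22) = 10.679 N/mm
Series: 1/k_eq = 1/10.679 + 1/55 = 0.11182; k_eq = 8.9428 N/mm
δ = F/k_eq = 38.8/8.9428 = 4.3387 mm

4.34 mm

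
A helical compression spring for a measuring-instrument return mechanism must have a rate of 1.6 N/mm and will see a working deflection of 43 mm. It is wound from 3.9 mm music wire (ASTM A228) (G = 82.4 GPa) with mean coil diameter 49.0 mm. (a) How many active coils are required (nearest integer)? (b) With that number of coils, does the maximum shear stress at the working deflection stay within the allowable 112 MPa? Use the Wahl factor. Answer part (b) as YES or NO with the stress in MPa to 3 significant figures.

N_a = Gd⁴/(8D³k) = (82.4×10³)(3.9⁴)/(8·49.0³·1.6) = 12.66 → N_a = 13
Actual rate k = Gd⁴/(8D³·13) = 1.558 N/mm
Working load F = kδ = 1.558·43 = 66.993 N
C = 49.0/3.9 = 12.5641; K_W = (4C−1)/(4C−4)+0.615/C = 1.1138
τ_max = K_W·8FD/(πd³) = 1.1138·140.92 = 156.96 MPa
τ_max > 112 MPa → exceeds allowable

(a) 13 coils; (b) NO, τ_max = 157 MPa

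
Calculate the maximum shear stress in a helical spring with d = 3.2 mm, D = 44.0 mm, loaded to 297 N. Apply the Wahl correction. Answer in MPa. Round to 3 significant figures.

1120 MPa

Spring index C = D/d = 44.0/3.2 = 13.7500
K_W = (4C−1)/(4C−4) + 0.615/C = 54.000/51.000 + 0.0447 = 1.1036
τ₀ = 8FD/(πd³) = 8·297·44.0/(π·3.2³) = 104544/102.94 = 1015.5 MPa
τ_max = K·τ₀ = 1.1036 × 1015.5 = 1120.7 MPa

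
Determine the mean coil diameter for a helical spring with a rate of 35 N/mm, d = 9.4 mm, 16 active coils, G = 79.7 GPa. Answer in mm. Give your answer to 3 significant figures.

51.8 mm

D = (Gd⁴/(8N_a·k))^(1/3) = (79.7×10³·9.4⁴/(8·16·35))^(1/3)
  = (138897)^(1/3) = 51.7882 mm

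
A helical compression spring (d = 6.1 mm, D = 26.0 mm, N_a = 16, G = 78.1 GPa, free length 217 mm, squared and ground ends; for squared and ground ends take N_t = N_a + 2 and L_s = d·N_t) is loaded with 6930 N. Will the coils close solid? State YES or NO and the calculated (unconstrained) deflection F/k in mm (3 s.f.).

k = Gd⁴/(8D³N_a) = (78.1×10³)(6.1⁴)/(8·26.0³·16) = 48.066 N/mm
N_t = 18; L_s = 6.1·18 = 109.8 mm; δ_solid = L₀ − L_s = 217 − 109.8 = 107.2 mm
δ = F/k = 6930/48.066 = 144.18 mm
δ ≥ δ_solid → spring goes solid

YES, δ = 144 mm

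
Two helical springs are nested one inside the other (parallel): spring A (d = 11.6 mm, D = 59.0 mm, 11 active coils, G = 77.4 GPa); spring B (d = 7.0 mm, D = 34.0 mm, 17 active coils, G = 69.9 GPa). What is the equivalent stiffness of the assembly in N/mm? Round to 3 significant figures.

109 N/mm

k_A = Gd⁴/(8D³N_a) = (77.4×10³)(11.6⁴)/(8·59.0³·11) = 77.542 N/mm
k_B = Gd⁴/(8D³N_a) = (69.9×10³)(7.0⁴)/(8·34.0³·17) = 31.397 N/mm
Parallel: k_eq = 77.542 + 31.397 = 108.94 N/mm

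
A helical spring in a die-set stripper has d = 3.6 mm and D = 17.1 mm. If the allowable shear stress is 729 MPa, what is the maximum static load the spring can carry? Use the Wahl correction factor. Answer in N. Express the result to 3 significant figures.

588 N

C = D/d = 17.1/3.6 = 4.7500
K_W = (4C−1)/(4C−4) + 0.615/C = 18.000/15.000 + 0.1295 = 1.3295
τ_max = K·8FD/(πd³) → F_max = τ_allow·πd³/(8DK)
F_max = 729·π·3.6³/(8·17.1·1.3295) = 1.0685e+05/181.87 = 587.52 N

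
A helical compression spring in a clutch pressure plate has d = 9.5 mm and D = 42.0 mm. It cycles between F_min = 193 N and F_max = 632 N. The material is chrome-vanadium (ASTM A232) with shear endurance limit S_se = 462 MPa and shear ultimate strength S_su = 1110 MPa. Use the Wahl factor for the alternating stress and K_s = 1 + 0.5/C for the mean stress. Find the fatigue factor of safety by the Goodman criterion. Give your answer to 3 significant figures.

C = D/d = 42.0/9.5 = 4.4211; K_W = (4C−1)/(4C−4)+0.615/C = 1.3583; K_s = 1+0.5/C = 1.1131
F_a = (F_max−F_min)/2 = 219.5 N; F_m = (F_max+F_min)/2 = 412.5 N
τ_a = K_W·8F_aD/(πd³) = 1.3583 × 27.381 = 37.193 MPa
τ_m = K_s·8F_mD/(πd³) = 1.1131 × 51.457 = 57.276 MPa
Goodman: 1/n_f = τ_a/S_se + τ_m/S_su = 37.193/462 + 57.276/1110 = 0.08050 + 0.05160 = 0.1321
n_f = 1/0.1321 = 7.57

7.57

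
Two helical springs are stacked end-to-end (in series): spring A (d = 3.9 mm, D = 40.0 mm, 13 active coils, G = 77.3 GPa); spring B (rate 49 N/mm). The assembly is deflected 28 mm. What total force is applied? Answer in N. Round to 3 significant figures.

k_A = Gd⁴/(8D³N_a) = (77.3×10³)(3.9⁴)/(8·40.0³·13) = 2.6867 N/mm
Series: 1/k_eq = 1/2.6867 + 1/49 = 0.39261; k_eq = 2.5471 N/mm
F = k_eq·δ = 2.5471·28 = 71.318 N

71.3 N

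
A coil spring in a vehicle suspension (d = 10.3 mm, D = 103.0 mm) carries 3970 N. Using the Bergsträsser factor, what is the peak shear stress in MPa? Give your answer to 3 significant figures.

1080 MPa

Spring index C = D/d = 103.0/10.3 = 10.0000
K_B = (4C+2)/(4C−3) = 42.000/37.000 = 1.1351
τ₀ = 8FD/(πd³) = 8·3970·103.0/(π·10.3³) = 3.27128e+06/3432.9 = 952.92 MPa
τ_max = K·τ₀ = 1.1351 × 952.92 = 1081.7 MPa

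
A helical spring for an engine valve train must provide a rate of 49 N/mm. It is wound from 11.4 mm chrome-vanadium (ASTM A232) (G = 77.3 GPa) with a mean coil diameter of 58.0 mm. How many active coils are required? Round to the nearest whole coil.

N_a = Gd⁴/(8D³k) = (77.3×10³ × 11.4⁴)/(8 × 58.0³ × 49)
    = 1.30557e+09 / 7.64839e+07 = 17.07 → 17 coils

17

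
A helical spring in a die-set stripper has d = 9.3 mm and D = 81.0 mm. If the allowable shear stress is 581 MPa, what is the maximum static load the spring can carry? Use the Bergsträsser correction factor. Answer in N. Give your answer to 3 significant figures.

C = D/d = 81.0/9.3 = 8.7097
K_B = (4C+2)/(4C−3) = 36.839/31.839 = 1.1570
τ_max = K·8FD/(πd³) → F_max = τ_allow·πd³/(8DK)
F_max = 581·π·9.3³/(8·81.0·1.1570) = 1.4682e+06/749.76 = 1958.2 N

1960 N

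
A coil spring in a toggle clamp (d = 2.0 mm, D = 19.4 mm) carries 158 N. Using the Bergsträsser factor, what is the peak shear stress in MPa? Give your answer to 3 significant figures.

Spring index C = D/d = 19.4/2.0 = 9.7000
K_B = (4C+2)/(4C−3) = 40.800/35.800 = 1.1397
τ₀ = 8FD/(πd³) = 8·158·19.4/(π·2.0³) = 24521.6/25.133 = 975.68 MPa
τ_max = K·τ₀ = 1.1397 × 975.68 = 1112 MPa

1110 MPa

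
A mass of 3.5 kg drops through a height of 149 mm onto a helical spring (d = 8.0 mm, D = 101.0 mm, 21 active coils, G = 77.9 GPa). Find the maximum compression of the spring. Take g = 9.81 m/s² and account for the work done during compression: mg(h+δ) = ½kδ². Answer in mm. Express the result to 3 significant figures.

k = Gd⁴/(8D³N_a) = (77.9×10³)(8.0⁴)/(8·101.0³·21) = 1.8434 N/mm
W = mg = 3.5 × 9.81 = 34.335 N
½kδ² − Wδ − Wh = 0 → δ = (W + √(W² + 2kWh))/k
δ = (34.335 + √(1178.9 + 18861.5))/1.8434 = (34.335 + 141.56)/1.8434 = 95.42 mm

95.4 mm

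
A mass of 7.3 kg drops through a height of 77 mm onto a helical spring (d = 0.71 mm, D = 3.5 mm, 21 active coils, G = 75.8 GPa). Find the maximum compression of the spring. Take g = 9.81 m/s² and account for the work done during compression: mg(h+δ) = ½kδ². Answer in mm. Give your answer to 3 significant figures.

k = Gd⁴/(8D³N_a) = (75.8×10³)(0.71⁴)/(8·3.5³·21) = 2.6742 N/mm
W = mg = 7.3 × 9.81 = 71.613 N
½kδ² − Wδ − Wh = 0 → δ = (W + √(W² + 2kWh))/k
δ = (71.613 + √(5128.4 + 29491.8))/2.6742 = (71.613 + 186.07)/2.6742 = 96.358 mm

96.4 mm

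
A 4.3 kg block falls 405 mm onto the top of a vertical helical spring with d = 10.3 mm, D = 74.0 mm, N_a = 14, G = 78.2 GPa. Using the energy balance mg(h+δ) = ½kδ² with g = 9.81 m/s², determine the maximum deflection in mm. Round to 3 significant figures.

k = Gd⁴/(8D³N_a) = (78.2×10³)(10.3⁴)/(8·74.0³·14) = 19.393 N/mm
W = mg = 4.3 × 9.81 = 42.183 N
½kδ² − Wδ − Wh = 0 → δ = (W + √(W² + 2kWh))/k
δ = (42.183 + √(1779.4 + 662621))/19.393 = (42.183 + 815.11)/19.393 = 44.206 mm

44.2 mm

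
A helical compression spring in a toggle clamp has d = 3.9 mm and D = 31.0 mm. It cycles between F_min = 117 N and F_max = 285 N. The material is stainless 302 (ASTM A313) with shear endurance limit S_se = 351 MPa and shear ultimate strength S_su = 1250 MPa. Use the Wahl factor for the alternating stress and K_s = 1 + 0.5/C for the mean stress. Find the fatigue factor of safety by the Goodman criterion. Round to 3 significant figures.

C = D/d = 31.0/3.9 = 7.9487; K_W = (4C−1)/(4C−4)+0.615/C = 1.1853; K_s = 1+0.5/C = 1.0629
F_a = (F_max−F_min)/2 = 84 N; F_m = (F_max+F_min)/2 = 201 N
τ_a = K_W·8F_aD/(πd³) = 1.1853 × 111.79 = 132.5 MPa
τ_m = K_s·8F_mD/(πd³) = 1.0629 × 267.49 = 284.31 MPa
Goodman: 1/n_f = τ_a/S_se + τ_m/S_su = 132.5/351 + 284.31/1250 = 0.37749 + 0.22745 = 0.60494
n_f = 1/0.60494 = 1.653

1.65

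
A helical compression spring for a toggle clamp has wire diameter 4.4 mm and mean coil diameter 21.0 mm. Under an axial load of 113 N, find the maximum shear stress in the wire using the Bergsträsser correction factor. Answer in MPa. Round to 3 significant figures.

Spring index C = D/d = 21.0/4.4 = 4.7727
K_B = (4C+2)/(4C−3) = 21.091/16.091 = 1.3107
τ₀ = 8FD/(πd³) = 8·113·21.0/(π·4.4³) = 18984/267.61 = 70.938 MPa
τ_max = K·τ₀ = 1.3107 × 70.938 = 92.981 MPa

93.0 MPa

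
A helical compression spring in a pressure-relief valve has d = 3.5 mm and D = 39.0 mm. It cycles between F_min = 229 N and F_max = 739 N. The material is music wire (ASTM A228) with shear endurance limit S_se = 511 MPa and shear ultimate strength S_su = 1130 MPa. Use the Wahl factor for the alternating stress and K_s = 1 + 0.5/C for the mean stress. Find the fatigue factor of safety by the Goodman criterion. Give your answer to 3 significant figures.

0.427

C = D/d = 39.0/3.5 = 11.1429; K_W = (4C−1)/(4C−4)+0.615/C = 1.1291; K_s = 1+0.5/C = 1.0449
F_a = (F_max−F_min)/2 = 255 N; F_m = (F_max+F_min)/2 = 484 N
τ_a = K_W·8F_aD/(πd³) = 1.1291 × 590.66 = 666.94 MPa
τ_m = K_s·8F_mD/(πd³) = 1.0449 × 1121.1 = 1171.4 MPa
Goodman: 1/n_f = τ_a/S_se + τ_m/S_su = 666.94/511 + 1171.4/1130 = 1.30517 + 1.03665 = 2.3418
n_f = 1/2.3418 = 0.427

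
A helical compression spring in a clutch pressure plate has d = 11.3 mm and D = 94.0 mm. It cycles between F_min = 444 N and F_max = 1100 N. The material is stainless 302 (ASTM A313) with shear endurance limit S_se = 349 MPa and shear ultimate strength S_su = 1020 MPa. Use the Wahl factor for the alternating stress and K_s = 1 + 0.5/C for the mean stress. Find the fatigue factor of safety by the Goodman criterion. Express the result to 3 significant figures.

3.16

C = D/d = 94.0/11.3 = 8.3186; K_W = (4C−1)/(4C−4)+0.615/C = 1.1764; K_s = 1+0.5/C = 1.0601
F_a = (F_max−F_min)/2 = 328 N; F_m = (F_max+F_min)/2 = 772 N
τ_a = K_W·8F_aD/(πd³) = 1.1764 × 54.413 = 64.013 MPa
τ_m = K_s·8F_mD/(πd³) = 1.0601 × 128.07 = 135.77 MPa
Goodman: 1/n_f = τ_a/S_se + τ_m/S_su = 64.013/349 + 135.77/1020 = 0.18342 + 0.13311 = 0.31652
n_f = 1/0.31652 = 3.159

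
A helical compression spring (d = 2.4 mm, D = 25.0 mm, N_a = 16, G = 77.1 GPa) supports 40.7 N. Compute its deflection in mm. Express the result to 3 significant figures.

31.8 mm

k = Gd⁴/(8D³N_a) = (77.1×10³)(2.4⁴)/(8·25.0³·16) = 1.279 N/mm
δ = F/k = 40.7 / 1.279 = 31.822 mm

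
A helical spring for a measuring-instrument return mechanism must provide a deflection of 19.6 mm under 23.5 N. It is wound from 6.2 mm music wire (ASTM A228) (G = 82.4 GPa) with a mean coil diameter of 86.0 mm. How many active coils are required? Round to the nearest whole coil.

Required rate k = F/δ = 23.5/19.6 = 1.199 N/mm
N_a = Gd⁴/(8D³k) = (82.4×10³ × 6.2⁴)/(8 × 86.0³ × 1.199)
    = 1.21757e+08 / 6.10095e+06 = 19.96 → 20 coils

20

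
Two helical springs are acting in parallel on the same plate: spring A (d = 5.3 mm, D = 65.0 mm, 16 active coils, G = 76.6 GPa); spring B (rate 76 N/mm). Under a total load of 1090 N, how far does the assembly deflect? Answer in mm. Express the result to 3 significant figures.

k_A = Gd⁴/(8D³N_a) = (76.6×10³)(5.3⁴)/(8·65.0³·16) = 1.7194 N/mm
Parallel: k_eq = 1.7194 + 76 = 77.719 N/mm
δ = F/k_eq = 1090/77.719 = 14.025 mm

14.0 mm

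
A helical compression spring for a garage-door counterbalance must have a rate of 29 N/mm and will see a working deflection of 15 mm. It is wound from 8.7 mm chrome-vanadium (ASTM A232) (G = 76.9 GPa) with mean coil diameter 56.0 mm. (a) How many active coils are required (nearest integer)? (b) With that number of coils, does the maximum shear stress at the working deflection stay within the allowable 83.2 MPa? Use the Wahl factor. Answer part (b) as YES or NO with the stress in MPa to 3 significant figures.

(a) 11 coils; (b) NO, τ_max = 114 MPa

N_a = Gd⁴/(8D³k) = (76.9×10³)(8.7⁴)/(8·56.0³·29) = 10.81 → N_a = 11
Actual rate k = Gd⁴/(8D³·11) = 28.507 N/mm
Working load F = kδ = 28.507·15 = 427.61 N
C = 56.0/8.7 = 6.4368; K_W = (4C−1)/(4C−4)+0.615/C = 1.2335
τ_max = K_W·8FD/(πd³) = 1.2335·92.602 = 114.22 MPa
τ_max > 83.2 MPa → exceeds allowable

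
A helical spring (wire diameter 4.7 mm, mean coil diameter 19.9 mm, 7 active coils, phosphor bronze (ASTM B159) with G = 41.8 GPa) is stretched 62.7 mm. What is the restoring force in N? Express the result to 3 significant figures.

k = Gd⁴/(8D³N_a) = (41.8×10³)(4.7⁴)/(8·19.9³·7) = 46.219 N/mm
F = k·δ = 46.219 × 62.7 = 2897.9 N

2900 N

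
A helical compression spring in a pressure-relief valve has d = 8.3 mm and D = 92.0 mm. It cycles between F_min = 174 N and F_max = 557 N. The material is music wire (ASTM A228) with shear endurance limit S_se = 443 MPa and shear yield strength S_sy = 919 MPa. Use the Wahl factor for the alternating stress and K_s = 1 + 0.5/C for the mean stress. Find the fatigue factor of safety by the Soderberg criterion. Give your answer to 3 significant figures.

2.70

C = D/d = 92.0/8.3 = 11.0843; K_W = (4C−1)/(4C−4)+0.615/C = 1.1299; K_s = 1+0.5/C = 1.0451
F_a = (F_max−F_min)/2 = 191.5 N; F_m = (F_max+F_min)/2 = 365.5 N
τ_a = K_W·8F_aD/(πd³) = 1.1299 × 78.463 = 88.651 MPa
τ_m = K_s·8F_mD/(πd³) = 1.0451 × 149.75 = 156.51 MPa
Soderberg: 1/n_f = τ_a/S_se + τ_m/S_sy = 88.651/443 + 156.51/919 = 0.20012 + 0.17030 = 0.37042
n_f = 1/0.37042 = 2.7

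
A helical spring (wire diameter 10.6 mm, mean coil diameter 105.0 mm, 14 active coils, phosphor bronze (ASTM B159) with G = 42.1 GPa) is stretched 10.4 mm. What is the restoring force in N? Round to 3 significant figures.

k = Gd⁴/(8D³N_a) = (42.1×10³)(10.6⁴)/(8·105.0³·14) = 4.0994 N/mm
F = k·δ = 4.0994 × 10.4 = 42.634 N

42.6 N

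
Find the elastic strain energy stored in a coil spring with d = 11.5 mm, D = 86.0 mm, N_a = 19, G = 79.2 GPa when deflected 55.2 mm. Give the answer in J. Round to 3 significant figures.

21.8 J

k = Gd⁴/(8D³N_a) = (79.2×10³)(11.5⁴)/(8·86.0³·19) = 14.328 N/mm
U = ½kδ² = 0.5 × 14.328 × 55.2² = 21829 N·mm = 21.829 J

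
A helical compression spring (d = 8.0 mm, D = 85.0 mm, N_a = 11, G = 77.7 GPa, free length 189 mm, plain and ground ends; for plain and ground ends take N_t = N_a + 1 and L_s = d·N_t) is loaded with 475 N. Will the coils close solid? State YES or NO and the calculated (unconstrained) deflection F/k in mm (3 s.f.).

NO, δ = 80.7 mm

k = Gd⁴/(8D³N_a) = (77.7×10³)(8.0⁴)/(8·85.0³·11) = 5.889 N/mm
N_t = 12; L_s = 8.0·12 = 96 mm; δ_solid = L₀ − L_s = 189 − 96 = 93 mm
δ = F/k = 475/5.889 = 80.659 mm
δ < δ_solid → spring does not go solid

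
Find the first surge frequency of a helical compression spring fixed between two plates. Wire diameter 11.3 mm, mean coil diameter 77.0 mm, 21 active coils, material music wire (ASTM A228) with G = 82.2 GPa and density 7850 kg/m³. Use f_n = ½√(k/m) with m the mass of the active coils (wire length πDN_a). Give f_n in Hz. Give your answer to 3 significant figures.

33.1 Hz

k = Gd⁴/(8D³N_a) = (82.2×10³)(11.3⁴)/(8·77.0³·21) = 17.474 N/mm = 17474 N/m
Wire length L = πDN_a = π·77.0·21 = 5080 mm
m = ρ·(πd²/4)·L = 7850 × 100.29×10⁻⁶ m² × 5.08 m = 3.9992 kg
f_n = ½√(k/m) = 0.5·√(17474/3.9992) = 0.5·√(4369.5) = 33.051 Hz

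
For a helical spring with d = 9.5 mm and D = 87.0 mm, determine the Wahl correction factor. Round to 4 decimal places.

1.1591

C = D/d = 87.0/9.5 = 9.1579
K_W = (4C−1)/(4C−4) + 0.615/C = 35.632/32.632 + 0.0672 = 1.1591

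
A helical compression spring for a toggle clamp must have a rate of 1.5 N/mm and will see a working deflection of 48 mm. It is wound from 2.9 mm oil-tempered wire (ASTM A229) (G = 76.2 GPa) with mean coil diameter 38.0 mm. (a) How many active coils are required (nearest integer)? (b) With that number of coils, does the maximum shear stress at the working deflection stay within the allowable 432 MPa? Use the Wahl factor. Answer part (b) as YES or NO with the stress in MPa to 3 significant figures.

(a) 8 coils; (b) YES, τ_max = 324 MPa

N_a = Gd⁴/(8D³k) = (76.2×10³)(2.9⁴)/(8·38.0³·1.5) = 8.185 → N_a = 8
Actual rate k = Gd⁴/(8D³·8) = 1.5347 N/mm
Working load F = kδ = 1.5347·48 = 73.664 N
C = 38.0/2.9 = 13.1034; K_W = (4C−1)/(4C−4)+0.615/C = 1.1089
τ_max = K_W·8FD/(πd³) = 1.1089·292.27 = 324.1 MPa
τ_max ≤ 432 MPa → acceptable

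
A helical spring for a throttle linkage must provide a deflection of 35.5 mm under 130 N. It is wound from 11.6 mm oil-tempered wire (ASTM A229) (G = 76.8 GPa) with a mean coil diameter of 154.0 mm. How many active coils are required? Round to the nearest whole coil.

13

Required rate k = F/δ = 130/35.5 = 3.662 N/mm
N_a = Gd⁴/(8D³k) = (76.8×10³ × 11.6⁴)/(8 × 154.0³ × 3.662)
    = 1.39057e+09 / 1.06996e+08 = 13 → 13 coils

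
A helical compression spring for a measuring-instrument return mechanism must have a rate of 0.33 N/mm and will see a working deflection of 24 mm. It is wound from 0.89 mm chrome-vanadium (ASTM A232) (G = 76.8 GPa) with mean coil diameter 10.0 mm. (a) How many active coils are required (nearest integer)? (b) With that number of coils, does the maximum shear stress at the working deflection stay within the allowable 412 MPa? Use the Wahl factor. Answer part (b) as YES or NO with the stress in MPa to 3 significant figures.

N_a = Gd⁴/(8D³k) = (76.8×10³)(0.89⁴)/(8·10.0³·0.33) = 18.25 → N_a = 18
Actual rate k = Gd⁴/(8D³·18) = 0.33463 N/mm
Working load F = kδ = 0.33463·24 = 8.031 N
C = 10.0/0.89 = 11.2360; K_W = (4C−1)/(4C−4)+0.615/C = 1.1280
τ_max = K_W·8FD/(πd³) = 1.1280·290.09 = 327.23 MPa
τ_max ≤ 412 MPa → acceptable

(a) 18 coils; (b) YES, τ_max = 327 MPa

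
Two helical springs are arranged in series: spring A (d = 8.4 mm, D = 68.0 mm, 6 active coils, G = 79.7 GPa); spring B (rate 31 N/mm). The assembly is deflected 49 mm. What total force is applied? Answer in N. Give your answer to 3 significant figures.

697 N

k_A = Gd⁴/(8D³N_a) = (79.7×10³)(8.4⁴)/(8·68.0³·6) = 26.291 N/mm
Series: 1/k_eq = 1/26.291 + 1/31 = 0.070294; k_eq = 14.226 N/mm
F = k_eq·δ = 14.226·49 = 697.07 N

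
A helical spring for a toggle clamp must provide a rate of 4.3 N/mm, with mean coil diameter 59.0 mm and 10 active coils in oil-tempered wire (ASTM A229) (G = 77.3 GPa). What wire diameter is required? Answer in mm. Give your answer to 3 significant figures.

d = (8D³N_a·k / G)^(1/4) = (8·59.0³·10·4.3 / (77.3×10³))^0.25
  = (913.98)^0.25 = 5.4984 mm

5.50 mm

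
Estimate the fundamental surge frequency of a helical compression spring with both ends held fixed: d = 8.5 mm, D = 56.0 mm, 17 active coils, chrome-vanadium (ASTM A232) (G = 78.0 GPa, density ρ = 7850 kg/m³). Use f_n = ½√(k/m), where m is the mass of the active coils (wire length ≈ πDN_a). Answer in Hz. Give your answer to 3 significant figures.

k = Gd⁴/(8D³N_a) = (78.0×10³)(8.5⁴)/(8·56.0³·17) = 17.048 N/mm = 17048 N/m
Wire length L = πDN_a = π·56.0·17 = 2990.8 mm
m = ρ·(πd²/4)·L = 7850 × 56.745×10⁻⁶ m² × 2.9908 m = 1.3322 kg
f_n = ½√(k/m) = 0.5·√(17048/1.3322) = 0.5·√(12796) = 56.56 Hz

56.6 Hz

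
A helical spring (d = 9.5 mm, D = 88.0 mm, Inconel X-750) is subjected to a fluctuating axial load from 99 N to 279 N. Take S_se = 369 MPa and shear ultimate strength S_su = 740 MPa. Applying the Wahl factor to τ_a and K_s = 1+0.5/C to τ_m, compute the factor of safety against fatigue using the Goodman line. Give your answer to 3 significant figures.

C = D/d = 88.0/9.5 = 9.2632; K_W = (4C−1)/(4C−4)+0.615/C = 1.1572; K_s = 1+0.5/C = 1.0540
F_a = (F_max−F_min)/2 = 90 N; F_m = (F_max+F_min)/2 = 189 N
τ_a = K_W·8F_aD/(πd³) = 1.1572 × 23.523 = 27.22 MPa
τ_m = K_s·8F_mD/(πd³) = 1.0540 × 49.399 = 52.065 MPa
Goodman: 1/n_f = τ_a/S_se + τ_m/S_su = 27.22/369 + 52.065/740 = 0.07377 + 0.07036 = 0.14412
n_f = 1/0.14412 = 6.938

6.94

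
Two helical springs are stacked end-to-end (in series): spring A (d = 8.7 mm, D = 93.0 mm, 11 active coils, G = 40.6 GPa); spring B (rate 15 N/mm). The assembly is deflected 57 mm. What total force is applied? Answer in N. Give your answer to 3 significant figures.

k_A = Gd⁴/(8D³N_a) = (40.6×10³)(8.7⁴)/(8·93.0³·11) = 3.286 N/mm
Series: 1/k_eq = 1/3.286 + 1/15 = 0.37099; k_eq = 2.6955 N/mm
F = k_eq·δ = 2.6955·57 = 153.64 N

154 N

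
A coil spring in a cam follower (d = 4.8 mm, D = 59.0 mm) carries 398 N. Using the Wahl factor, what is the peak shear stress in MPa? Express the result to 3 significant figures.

Spring index C = D/d = 59.0/4.8 = 12.2917
K_W = (4C−1)/(4C−4) + 0.615/C = 48.167/45.167 + 0.0500 = 1.1165
τ₀ = 8FD/(πd³) = 8·398·59.0/(π·4.8³) = 187856/347.44 = 540.69 MPa
τ_max = K·τ₀ = 1.1165 × 540.69 = 603.66 MPa

604 MPa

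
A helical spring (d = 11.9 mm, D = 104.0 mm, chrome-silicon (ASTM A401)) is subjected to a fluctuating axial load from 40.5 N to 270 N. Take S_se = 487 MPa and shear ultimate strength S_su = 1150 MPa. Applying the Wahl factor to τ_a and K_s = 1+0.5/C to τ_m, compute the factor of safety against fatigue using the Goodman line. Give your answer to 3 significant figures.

C = D/d = 104.0/11.9 = 8.7395; K_W = (4C−1)/(4C−4)+0.615/C = 1.1673; K_s = 1+0.5/C = 1.0572
F_a = (F_max−F_min)/2 = 114.75 N; F_m = (F_max+F_min)/2 = 155.25 N
τ_a = K_W·8F_aD/(πd³) = 1.1673 × 18.034 = 21.05 MPa
τ_m = K_s·8F_mD/(πd³) = 1.0572 × 24.399 = 25.794 MPa
Goodman: 1/n_f = τ_a/S_se + τ_m/S_su = 21.05/487 + 25.794/1150 = 0.04322 + 0.02243 = 0.065654
n_f = 1/0.065654 = 15.23

15.2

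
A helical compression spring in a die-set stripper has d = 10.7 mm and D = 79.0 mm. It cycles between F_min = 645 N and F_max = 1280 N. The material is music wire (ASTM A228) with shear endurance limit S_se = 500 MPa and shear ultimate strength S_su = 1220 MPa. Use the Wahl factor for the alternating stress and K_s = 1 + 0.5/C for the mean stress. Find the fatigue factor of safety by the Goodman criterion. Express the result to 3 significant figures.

3.79

C = D/d = 79.0/10.7 = 7.3832; K_W = (4C−1)/(4C−4)+0.615/C = 1.2008; K_s = 1+0.5/C = 1.0677
F_a = (F_max−F_min)/2 = 317.5 N; F_m = (F_max+F_min)/2 = 962.5 N
τ_a = K_W·8F_aD/(πd³) = 1.2008 × 52.139 = 62.608 MPa
τ_m = K_s·8F_mD/(πd³) = 1.0677 × 158.06 = 168.76 MPa
Goodman: 1/n_f = τ_a/S_se + τ_m/S_su = 62.608/500 + 168.76/1220 = 0.12522 + 0.13833 = 0.26354
n_f = 1/0.26354 = 3.794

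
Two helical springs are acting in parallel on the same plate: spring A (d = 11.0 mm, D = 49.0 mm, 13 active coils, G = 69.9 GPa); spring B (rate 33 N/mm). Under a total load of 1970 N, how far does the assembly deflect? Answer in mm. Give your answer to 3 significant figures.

16.9 mm

k_A = Gd⁴/(8D³N_a) = (69.9×10³)(11.0⁴)/(8·49.0³·13) = 83.642 N/mm
Parallel: k_eq = 83.642 + 33 = 116.64 N/mm
δ = F/k_eq = 1970/116.64 = 16.889 mm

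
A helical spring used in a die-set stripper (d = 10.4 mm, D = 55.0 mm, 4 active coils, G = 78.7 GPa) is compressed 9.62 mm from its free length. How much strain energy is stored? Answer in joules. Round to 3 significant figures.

k = Gd⁴/(8D³N_a) = (78.7×10³)(10.4⁴)/(8·55.0³·4) = 172.93 N/mm
U = ½kδ² = 0.5 × 172.93 × 9.62² = 8001.8 N·mm = 8.0018 J

8.00 J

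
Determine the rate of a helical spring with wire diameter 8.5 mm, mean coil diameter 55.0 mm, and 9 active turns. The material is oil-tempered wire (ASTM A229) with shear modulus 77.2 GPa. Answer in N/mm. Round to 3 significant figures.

33.6 N/mm

k = Gd⁴/(8D³N_a) = (77.2×10³ × 8.5⁴) / (8 × 55.0³ × 9)
  = 4.02989e+08 / 1.1979e+07 = 33.641 N/mm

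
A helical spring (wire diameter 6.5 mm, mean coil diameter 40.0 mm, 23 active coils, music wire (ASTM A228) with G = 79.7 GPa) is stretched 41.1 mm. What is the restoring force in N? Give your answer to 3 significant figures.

k = Gd⁴/(8D³N_a) = (79.7×10³)(6.5⁴)/(8·40.0³·23) = 12.081 N/mm
F = k·δ = 12.081 × 41.1 = 496.54 N

497 N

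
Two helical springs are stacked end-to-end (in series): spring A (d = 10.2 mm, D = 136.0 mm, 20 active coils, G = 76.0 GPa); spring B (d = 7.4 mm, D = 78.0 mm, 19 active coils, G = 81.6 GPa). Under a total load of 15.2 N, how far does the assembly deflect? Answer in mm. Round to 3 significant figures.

11.9 mm

k_A = Gd⁴/(8D³N_a) = (76.0×10³)(10.2⁴)/(8·136.0³·20) = 2.044 N/mm
k_B = Gd⁴/(8D³N_a) = (81.6×10³)(7.4⁴)/(8·78.0³·19) = 3.3923 N/mm
Series: 1/k_eq = 1/2.044 + 1/3.3923 = 0.78403; k_eq = 1.2755 N/mm
δ = F/k_eq = 15.2/1.2755 = 11.917 mm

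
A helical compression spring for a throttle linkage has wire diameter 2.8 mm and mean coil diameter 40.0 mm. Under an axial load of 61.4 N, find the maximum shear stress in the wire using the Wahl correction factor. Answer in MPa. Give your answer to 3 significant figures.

Spring index C = D/d = 40.0/2.8 = 14.2857
K_W = (4C−1)/(4C−4) + 0.615/C = 56.143/53.143 + 0.0430 = 1.0995
τ₀ = 8FD/(πd³) = 8·61.4·40.0/(π·2.8³) = 19648/68.964 = 284.9 MPa
τ_max = K·τ₀ = 1.0995 × 284.9 = 313.25 MPa

313 MPa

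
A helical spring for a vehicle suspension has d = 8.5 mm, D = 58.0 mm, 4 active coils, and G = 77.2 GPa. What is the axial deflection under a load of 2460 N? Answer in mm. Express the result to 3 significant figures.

38.1 mm

k = Gd⁴/(8D³N_a) = (77.2×10³)(8.5⁴)/(8·58.0³·4) = 64.544 N/mm
δ = F/k = 2460 / 64.544 = 38.113 mm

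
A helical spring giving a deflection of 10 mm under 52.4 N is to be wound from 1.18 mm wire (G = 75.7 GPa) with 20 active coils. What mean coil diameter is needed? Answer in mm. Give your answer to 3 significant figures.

5.59 mm

Required rate k = F/δ = 52.4/10 = 5.24 N/mm
D = (Gd⁴/(8N_a·k))^(1/3) = (75.7×10³·1.18⁴/(8·20·5.24))^(1/3)
  = (175.054)^(1/3) = 5.5940 mm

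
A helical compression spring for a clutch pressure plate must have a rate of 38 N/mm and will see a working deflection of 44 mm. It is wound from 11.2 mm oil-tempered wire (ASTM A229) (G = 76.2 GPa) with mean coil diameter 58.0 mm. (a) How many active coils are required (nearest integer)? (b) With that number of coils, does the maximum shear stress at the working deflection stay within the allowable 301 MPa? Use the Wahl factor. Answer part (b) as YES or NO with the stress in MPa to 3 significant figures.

(a) 20 coils; (b) YES, τ_max = 231 MPa

N_a = Gd⁴/(8D³k) = (76.2×10³)(11.2⁴)/(8·58.0³·38) = 20.21 → N_a = 20
Actual rate k = Gd⁴/(8D³·20) = 38.408 N/mm
Working load F = kδ = 38.408·44 = 1690 N
C = 58.0/11.2 = 5.1786; K_W = (4C−1)/(4C−4)+0.615/C = 1.2982
τ_max = K_W·8FD/(πd³) = 1.2982·177.66 = 230.65 MPa
τ_max ≤ 301 MPa → acceptable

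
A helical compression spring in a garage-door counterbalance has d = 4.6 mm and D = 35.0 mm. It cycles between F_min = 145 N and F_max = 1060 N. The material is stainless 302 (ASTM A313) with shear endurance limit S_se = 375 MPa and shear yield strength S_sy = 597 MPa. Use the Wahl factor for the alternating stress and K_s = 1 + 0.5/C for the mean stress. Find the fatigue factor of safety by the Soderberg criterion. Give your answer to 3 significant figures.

0.431

C = D/d = 35.0/4.6 = 7.6087; K_W = (4C−1)/(4C−4)+0.615/C = 1.1943; K_s = 1+0.5/C = 1.0657
F_a = (F_max−F_min)/2 = 457.5 N; F_m = (F_max+F_min)/2 = 602.5 N
τ_a = K_W·8F_aD/(πd³) = 1.1943 × 418.91 = 500.32 MPa
τ_m = K_s·8F_mD/(πd³) = 1.0657 × 551.69 = 587.94 MPa
Soderberg: 1/n_f = τ_a/S_se + τ_m/S_sy = 500.32/375 + 587.94/597 = 1.33418 + 0.98482 = 2.319
n_f = 1/2.319 = 0.4312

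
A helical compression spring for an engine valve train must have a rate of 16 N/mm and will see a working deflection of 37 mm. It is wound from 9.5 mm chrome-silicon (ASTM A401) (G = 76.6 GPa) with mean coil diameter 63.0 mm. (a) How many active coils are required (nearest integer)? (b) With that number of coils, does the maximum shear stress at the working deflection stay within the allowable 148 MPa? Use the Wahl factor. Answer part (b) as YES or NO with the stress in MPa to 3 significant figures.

N_a = Gd⁴/(8D³k) = (76.6×10³)(9.5⁴)/(8·63.0³·16) = 19.49 → N_a = 19
Actual rate k = Gd⁴/(8D³·19) = 16.416 N/mm
Working load F = kδ = 16.416·37 = 607.38 N
C = 63.0/9.5 = 6.6316; K_W = (4C−1)/(4C−4)+0.615/C = 1.2259
τ_max = K_W·8FD/(πd³) = 1.2259·113.65 = 139.33 MPa
τ_max ≤ 148 MPa → acceptable

(a) 19 coils; (b) YES, τ_max = 139 MPa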